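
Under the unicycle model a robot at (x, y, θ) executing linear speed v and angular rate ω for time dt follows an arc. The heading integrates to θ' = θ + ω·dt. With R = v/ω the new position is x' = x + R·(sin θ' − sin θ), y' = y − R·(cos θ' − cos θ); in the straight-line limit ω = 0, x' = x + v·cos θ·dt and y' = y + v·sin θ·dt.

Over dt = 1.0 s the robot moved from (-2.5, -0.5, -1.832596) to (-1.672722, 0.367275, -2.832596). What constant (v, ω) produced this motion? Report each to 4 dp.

v = -1.2500, ω = -1.0000

Δθ = -2.832596 − -1.832596 = -1.000000
ω = Δθ/dt = -1.000000/1.0 = -1.0000
R = −Δy/(cos θ' − cos θ) = 1.2500
v = R·ω = 1.2500·-1.0000 = -1.2500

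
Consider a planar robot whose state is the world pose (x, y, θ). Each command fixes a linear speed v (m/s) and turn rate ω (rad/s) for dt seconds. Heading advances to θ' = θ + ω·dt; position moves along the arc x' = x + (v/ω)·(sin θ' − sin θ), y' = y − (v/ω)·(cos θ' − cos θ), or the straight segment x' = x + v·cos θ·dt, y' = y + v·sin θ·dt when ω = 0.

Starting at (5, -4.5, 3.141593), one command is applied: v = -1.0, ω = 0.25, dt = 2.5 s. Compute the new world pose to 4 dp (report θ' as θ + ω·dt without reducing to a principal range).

θ' = 3.1416 + 0.25·2.5 = 3.7666
R = v/ω = -1.0/0.25 = -4.0000
x' = 5 + -4.0000·(sin 3.7666 − sin 3.1416) = 7.3404
y' = -4.5 − -4.0000·(cos 3.7666 − cos 3.1416) = -3.7439

(7.3404, -3.7439, 3.7666)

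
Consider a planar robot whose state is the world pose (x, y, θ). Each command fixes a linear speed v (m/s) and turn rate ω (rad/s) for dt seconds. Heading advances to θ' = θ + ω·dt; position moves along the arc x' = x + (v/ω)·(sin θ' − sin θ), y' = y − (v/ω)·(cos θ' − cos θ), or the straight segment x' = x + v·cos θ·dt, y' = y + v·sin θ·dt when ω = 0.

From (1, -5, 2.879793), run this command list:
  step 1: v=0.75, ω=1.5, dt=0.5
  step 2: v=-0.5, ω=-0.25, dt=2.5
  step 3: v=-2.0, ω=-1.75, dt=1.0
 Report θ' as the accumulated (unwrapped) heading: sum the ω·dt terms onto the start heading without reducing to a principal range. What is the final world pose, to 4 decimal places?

(2.7773, -6.3138, 1.2548)

step 1: θ'=3.6298 (R=0.5000) → pose (0.6361, -5.0414, 3.6298)
step 2: θ'=3.0048 (R=2.0000) → pose (1.8469, -4.8264, 3.0048)
step 3: θ'=1.2548 (R=1.1429) → pose (2.7773, -6.3138, 1.2548)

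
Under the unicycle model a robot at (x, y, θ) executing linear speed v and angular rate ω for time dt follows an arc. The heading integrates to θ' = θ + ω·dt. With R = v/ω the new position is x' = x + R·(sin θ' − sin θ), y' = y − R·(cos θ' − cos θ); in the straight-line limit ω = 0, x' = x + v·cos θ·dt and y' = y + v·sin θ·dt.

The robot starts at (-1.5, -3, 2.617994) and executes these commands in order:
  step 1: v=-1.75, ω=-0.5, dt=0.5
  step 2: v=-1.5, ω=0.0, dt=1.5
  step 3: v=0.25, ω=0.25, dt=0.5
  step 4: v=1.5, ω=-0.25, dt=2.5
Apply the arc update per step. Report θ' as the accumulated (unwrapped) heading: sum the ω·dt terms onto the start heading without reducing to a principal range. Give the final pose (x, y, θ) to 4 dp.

(-1.4020, -1.9932, 1.8680)

step 1: θ'=2.3680 (R=3.5000) → pose (-0.8045, -3.5272, 2.3680)
step 2: θ'=2.3680 (straight) → pose (0.8052, -5.0993, 2.3680)
step 3: θ'=2.4930 (R=1.0000) → pose (0.7105, -5.0178, 2.4930)
step 4: θ'=1.8680 (R=-6.0000) → pose (-1.4020, -1.9932, 1.8680)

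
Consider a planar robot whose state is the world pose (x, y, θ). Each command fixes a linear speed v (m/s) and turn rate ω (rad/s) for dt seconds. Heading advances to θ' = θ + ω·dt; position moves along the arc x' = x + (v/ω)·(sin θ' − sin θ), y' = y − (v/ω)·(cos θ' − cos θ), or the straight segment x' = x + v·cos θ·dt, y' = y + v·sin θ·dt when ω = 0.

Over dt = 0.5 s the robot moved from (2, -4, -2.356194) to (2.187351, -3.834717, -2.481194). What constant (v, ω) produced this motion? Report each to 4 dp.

v = -0.5000, ω = -0.2500

Δθ = -2.481194 − -2.356194 = -0.125000
ω = Δθ/dt = -0.125000/0.5 = -0.2500
R = Δx/(sin θ' − sin θ) = 2.0000
v = R·ω = 2.0000·-0.2500 = -0.5000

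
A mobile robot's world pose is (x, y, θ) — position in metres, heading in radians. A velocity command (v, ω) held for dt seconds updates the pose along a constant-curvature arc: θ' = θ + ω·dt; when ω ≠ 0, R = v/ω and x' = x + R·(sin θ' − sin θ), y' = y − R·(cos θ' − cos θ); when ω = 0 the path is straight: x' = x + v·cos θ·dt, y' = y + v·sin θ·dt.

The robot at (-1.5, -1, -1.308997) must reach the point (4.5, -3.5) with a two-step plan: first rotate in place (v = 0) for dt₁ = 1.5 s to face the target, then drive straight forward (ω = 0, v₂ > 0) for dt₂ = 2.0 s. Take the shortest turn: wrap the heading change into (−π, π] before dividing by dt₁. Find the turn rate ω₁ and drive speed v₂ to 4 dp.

ω₁ = 0.6095, v₂ = 3.2500

heading to target = atan2(-3.5−-1, 4.5−-1.5) = -0.3948
Δθ = wrap(-0.3948 − -1.3090) = 0.9142; ω₁ = Δθ/dt₁ = 0.6095
distance = √((4.5−-1.5)² + (-3.5−-1)²) = 6.5000; v₂ = distance/dt₂ = 3.2500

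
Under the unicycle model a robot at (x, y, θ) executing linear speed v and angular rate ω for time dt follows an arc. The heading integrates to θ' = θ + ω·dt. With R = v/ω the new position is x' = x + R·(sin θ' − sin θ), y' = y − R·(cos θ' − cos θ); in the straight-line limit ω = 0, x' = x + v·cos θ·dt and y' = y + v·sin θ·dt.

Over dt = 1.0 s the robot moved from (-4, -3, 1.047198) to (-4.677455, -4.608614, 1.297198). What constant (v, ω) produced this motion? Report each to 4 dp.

Δθ = 1.297198 − 1.047198 = 0.250000
ω = Δθ/dt = 0.250000/1.0 = 0.2500
R = −Δy/(cos θ' − cos θ) = -7.0000
v = R·ω = -7.0000·0.2500 = -1.7500

v = -1.7500, ω = 0.2500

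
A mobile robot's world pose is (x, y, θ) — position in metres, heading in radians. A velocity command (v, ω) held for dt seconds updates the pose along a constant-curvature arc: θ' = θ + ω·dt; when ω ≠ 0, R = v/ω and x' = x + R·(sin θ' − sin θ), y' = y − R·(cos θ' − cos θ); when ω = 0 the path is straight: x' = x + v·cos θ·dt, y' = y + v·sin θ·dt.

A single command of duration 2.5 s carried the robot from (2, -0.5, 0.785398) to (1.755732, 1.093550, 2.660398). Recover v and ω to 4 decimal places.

v = 0.7500, ω = 0.7500

Δθ = 2.660398 − 0.785398 = 1.875000
ω = Δθ/dt = 1.875000/2.5 = 0.7500
R = −Δy/(cos θ' − cos θ) = 1.0000
v = R·ω = 1.0000·0.7500 = 0.7500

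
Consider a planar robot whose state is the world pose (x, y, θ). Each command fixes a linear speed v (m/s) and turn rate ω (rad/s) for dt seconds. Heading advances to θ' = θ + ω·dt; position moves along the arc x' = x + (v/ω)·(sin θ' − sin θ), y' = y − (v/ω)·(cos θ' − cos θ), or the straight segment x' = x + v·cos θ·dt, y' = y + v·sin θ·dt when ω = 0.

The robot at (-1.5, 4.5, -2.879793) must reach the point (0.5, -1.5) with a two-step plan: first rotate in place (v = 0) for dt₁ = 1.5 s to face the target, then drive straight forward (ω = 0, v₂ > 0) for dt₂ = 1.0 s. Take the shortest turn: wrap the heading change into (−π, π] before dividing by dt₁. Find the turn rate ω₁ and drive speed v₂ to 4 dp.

heading to target = atan2(-1.5−4.5, 0.5−-1.5) = -1.2490
Δθ = wrap(-1.2490 − -2.8798) = 1.6307; ω₁ = Δθ/dt₁ = 1.0872
distance = √((0.5−-1.5)² + (-1.5−4.5)²) = 6.3246; v₂ = distance/dt₂ = 6.3246

ω₁ = 1.0872, v₂ = 6.3246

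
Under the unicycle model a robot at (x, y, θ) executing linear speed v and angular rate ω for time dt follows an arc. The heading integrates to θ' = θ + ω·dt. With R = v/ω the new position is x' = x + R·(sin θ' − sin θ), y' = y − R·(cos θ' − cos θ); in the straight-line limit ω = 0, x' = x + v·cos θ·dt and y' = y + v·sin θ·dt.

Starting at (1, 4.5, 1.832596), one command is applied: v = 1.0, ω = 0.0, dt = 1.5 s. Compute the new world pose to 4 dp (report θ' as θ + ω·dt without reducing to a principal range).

(0.6118, 5.9489, 1.8326)

θ' = 1.8326 + 0.0·1.5 = 1.8326
ω = 0 → straight: x' = 1 + 1.0·cos(1.8326)·1.5 = 0.6118
y' = 4.5 + 1.0·sin(1.8326)·1.5 = 5.9489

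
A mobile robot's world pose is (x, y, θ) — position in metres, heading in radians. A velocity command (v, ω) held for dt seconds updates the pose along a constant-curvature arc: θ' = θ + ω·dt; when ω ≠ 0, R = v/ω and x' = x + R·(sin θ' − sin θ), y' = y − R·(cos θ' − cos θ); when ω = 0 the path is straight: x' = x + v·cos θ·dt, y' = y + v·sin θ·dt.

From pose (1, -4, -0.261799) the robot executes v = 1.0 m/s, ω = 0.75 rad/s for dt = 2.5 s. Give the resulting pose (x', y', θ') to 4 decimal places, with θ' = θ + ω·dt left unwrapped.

(2.6772, -2.6556, 1.6132)

θ' = -0.2618 + 0.75·2.5 = 1.6132
R = v/ω = 1.0/0.75 = 1.3333
x' = 1 + 1.3333·(sin 1.6132 − sin -0.2618) = 2.6772
y' = -4 − 1.3333·(cos 1.6132 − cos -0.2618) = -2.6556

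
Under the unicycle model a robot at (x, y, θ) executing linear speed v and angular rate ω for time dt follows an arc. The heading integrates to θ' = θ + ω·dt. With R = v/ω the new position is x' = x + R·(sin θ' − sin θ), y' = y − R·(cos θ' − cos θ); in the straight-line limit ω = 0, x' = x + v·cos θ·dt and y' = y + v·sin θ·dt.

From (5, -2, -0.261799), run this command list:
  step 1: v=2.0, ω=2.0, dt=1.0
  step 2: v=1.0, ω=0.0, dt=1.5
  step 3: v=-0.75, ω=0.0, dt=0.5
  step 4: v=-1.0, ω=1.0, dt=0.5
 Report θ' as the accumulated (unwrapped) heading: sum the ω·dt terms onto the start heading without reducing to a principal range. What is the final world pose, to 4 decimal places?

step 1: θ'=1.7382 (R=1.0000) → pose (6.2448, -0.8675, 1.7382)
step 2: θ'=1.7382 (straight) → pose (5.9949, 0.6116, 1.7382)
step 3: θ'=1.7382 (straight) → pose (6.0574, 0.2418, 1.7382)
step 4: θ'=2.2382 (R=-1.0000) → pose (6.2580, -0.2105, 2.2382)

(6.2580, -0.2105, 2.2382)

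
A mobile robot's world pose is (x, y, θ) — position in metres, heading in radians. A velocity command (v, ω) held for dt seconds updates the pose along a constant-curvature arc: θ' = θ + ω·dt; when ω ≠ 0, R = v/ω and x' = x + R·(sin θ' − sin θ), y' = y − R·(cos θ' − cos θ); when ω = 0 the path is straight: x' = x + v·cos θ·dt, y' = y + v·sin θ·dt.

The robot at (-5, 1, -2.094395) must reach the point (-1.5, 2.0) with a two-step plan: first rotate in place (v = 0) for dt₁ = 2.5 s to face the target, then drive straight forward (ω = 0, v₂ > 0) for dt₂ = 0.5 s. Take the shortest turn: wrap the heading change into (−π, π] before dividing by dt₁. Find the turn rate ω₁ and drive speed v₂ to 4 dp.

ω₁ = 0.9491, v₂ = 7.2801

heading to target = atan2(2−1, -1.5−-5) = 0.2783
Δθ = wrap(0.2783 − -2.0944) = 2.3727; ω₁ = Δθ/dt₁ = 0.9491
distance = √((-1.5−-5)² + (2−1)²) = 3.6401; v₂ = distance/dt₂ = 7.2801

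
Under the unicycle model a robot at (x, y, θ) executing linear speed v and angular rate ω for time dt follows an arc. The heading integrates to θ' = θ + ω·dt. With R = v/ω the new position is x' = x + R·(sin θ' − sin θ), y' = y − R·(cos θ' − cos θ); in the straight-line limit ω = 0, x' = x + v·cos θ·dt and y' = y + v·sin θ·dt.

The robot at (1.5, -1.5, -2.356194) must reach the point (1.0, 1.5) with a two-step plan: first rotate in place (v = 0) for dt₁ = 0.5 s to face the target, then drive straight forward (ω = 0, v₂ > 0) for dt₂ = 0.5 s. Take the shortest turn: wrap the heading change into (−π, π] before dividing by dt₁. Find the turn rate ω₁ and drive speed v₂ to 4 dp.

ω₁ = -4.3821, v₂ = 6.0828

heading to target = atan2(1.5−-1.5, 1−1.5) = 1.7359
Δθ = wrap(1.7359 − -2.3562) = -2.1910; ω₁ = Δθ/dt₁ = -4.3821
distance = √((1−1.5)² + (1.5−-1.5)²) = 3.0414; v₂ = distance/dt₂ = 6.0828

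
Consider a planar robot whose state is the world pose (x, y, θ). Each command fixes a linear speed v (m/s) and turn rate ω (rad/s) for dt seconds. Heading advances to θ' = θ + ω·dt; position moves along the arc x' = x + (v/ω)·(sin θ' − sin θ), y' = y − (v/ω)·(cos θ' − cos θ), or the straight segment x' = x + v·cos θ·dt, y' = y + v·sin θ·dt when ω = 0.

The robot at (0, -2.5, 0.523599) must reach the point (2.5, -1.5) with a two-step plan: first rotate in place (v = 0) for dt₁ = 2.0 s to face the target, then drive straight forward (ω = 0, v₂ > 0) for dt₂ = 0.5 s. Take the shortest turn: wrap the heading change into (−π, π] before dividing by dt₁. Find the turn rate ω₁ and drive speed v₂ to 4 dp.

heading to target = atan2(-1.5−-2.5, 2.5−0) = 0.3805
Δθ = wrap(0.3805 − 0.5236) = -0.1431; ω₁ = Δθ/dt₁ = -0.0715
distance = √((2.5−0)² + (-1.5−-2.5)²) = 2.6926; v₂ = distance/dt₂ = 5.3852

ω₁ = -0.0715, v₂ = 5.3852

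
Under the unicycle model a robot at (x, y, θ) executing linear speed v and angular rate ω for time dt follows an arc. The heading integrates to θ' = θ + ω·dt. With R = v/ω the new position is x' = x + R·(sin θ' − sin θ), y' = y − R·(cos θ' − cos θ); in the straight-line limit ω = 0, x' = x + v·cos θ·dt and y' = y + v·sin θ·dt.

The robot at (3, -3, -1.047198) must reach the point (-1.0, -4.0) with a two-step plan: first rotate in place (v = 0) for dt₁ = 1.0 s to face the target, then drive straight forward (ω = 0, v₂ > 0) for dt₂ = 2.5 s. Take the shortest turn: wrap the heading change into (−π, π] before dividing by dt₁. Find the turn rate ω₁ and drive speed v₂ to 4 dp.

heading to target = atan2(-4−-3, -1−3) = -2.8966
Δθ = wrap(-2.8966 − -1.0472) = -1.8494; ω₁ = Δθ/dt₁ = -1.8494
distance = √((-1−3)² + (-4−-3)²) = 4.1231; v₂ = distance/dt₂ = 1.6492

ω₁ = -1.8494, v₂ = 1.6492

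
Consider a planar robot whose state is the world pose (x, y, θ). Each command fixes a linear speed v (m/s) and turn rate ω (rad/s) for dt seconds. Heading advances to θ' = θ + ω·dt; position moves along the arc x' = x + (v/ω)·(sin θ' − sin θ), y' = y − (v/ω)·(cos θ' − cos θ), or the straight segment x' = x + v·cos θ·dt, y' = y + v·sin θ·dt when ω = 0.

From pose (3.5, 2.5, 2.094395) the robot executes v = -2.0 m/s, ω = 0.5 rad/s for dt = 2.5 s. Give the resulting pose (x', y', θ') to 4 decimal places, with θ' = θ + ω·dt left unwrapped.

(7.7698, 0.5820, 3.3444)

θ' = 2.0944 + 0.5·2.5 = 3.3444
R = v/ω = -2.0/0.5 = -4.0000
x' = 3.5 + -4.0000·(sin 3.3444 − sin 2.0944) = 7.7698
y' = 2.5 − -4.0000·(cos 3.3444 − cos 2.0944) = 0.5820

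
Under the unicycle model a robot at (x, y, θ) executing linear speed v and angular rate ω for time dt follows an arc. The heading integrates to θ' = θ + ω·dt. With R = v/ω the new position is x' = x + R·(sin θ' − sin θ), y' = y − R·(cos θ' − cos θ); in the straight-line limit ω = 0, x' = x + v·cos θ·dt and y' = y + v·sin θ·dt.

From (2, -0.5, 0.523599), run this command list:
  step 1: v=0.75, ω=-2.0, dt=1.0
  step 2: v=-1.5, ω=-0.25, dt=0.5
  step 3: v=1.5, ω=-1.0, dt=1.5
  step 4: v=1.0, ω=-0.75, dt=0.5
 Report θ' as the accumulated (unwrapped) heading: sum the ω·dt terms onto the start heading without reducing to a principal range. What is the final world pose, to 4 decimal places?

step 1: θ'=-1.4764 (R=-0.3750) → pose (2.5608, -0.7894, -1.4764)
step 2: θ'=-1.6014 (R=6.0000) → pose (2.5369, -0.0403, -1.6014)
step 3: θ'=-3.1014 (R=-1.5000) → pose (1.0979, -1.4932, -3.1014)
step 4: θ'=-3.4764 (R=-1.3333) → pose (0.6062, -1.4202, -3.4764)

(0.6062, -1.4202, -3.4764)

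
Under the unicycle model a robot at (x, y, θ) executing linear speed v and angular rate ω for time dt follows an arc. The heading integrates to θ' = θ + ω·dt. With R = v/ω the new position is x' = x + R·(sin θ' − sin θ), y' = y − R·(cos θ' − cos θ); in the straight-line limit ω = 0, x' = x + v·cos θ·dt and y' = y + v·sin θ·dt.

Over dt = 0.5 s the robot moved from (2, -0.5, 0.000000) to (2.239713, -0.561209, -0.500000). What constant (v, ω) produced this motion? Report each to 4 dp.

v = 0.5000, ω = -1.0000

Δθ = -0.500000 − 0.000000 = -0.500000
ω = Δθ/dt = -0.500000/0.5 = -1.0000
R = Δx/(sin θ' − sin θ) = -0.5000
v = R·ω = -0.5000·-1.0000 = 0.5000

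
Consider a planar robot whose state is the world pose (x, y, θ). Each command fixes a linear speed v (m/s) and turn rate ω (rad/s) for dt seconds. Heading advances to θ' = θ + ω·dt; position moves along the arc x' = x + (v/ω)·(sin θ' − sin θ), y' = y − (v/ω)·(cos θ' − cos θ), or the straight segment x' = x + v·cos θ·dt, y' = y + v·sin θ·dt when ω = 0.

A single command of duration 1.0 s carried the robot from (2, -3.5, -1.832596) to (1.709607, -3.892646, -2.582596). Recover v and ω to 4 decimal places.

v = 0.5000, ω = -0.7500

Δθ = -2.582596 − -1.832596 = -0.750000
ω = Δθ/dt = -0.750000/1.0 = -0.7500
R = −Δy/(cos θ' − cos θ) = -0.6667
v = R·ω = -0.6667·-0.7500 = 0.5000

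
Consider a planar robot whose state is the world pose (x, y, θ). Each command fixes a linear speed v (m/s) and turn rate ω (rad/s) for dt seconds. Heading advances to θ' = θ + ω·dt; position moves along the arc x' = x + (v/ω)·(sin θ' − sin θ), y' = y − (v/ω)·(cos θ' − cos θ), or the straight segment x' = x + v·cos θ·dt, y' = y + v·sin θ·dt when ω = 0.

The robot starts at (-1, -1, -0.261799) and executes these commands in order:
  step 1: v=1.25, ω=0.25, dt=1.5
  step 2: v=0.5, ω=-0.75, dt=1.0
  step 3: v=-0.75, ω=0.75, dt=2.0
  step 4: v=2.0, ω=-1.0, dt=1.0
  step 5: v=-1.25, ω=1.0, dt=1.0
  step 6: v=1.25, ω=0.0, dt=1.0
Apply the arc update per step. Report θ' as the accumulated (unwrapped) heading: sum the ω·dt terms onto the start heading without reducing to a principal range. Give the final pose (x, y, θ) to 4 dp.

step 1: θ'=0.1132 (R=5.0000) → pose (0.8589, -1.1384, 0.1132)
step 2: θ'=-0.6368 (R=-0.6667) → pose (1.3306, -1.2648, -0.6368)
step 3: θ'=0.8632 (R=-1.0000) → pose (-0.0239, -1.4188, 0.8632)
step 4: θ'=-0.1368 (R=-2.0000) → pose (1.7687, -0.7375, -0.1368)
step 5: θ'=0.8632 (R=-1.2500) → pose (0.6483, -1.1633, 0.8632)
step 6: θ'=0.8632 (straight) → pose (1.4608, -0.2134, 0.8632)

(1.4608, -0.2134, 0.8632)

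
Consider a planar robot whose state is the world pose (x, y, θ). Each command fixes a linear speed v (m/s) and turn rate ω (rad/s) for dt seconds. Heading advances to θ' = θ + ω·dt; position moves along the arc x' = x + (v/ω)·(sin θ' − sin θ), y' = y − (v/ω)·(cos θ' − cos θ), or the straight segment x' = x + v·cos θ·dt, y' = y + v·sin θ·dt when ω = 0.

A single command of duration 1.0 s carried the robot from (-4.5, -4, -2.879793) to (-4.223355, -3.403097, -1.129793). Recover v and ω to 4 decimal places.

v = -0.7500, ω = 1.7500

Δθ = -1.129793 − -2.879793 = 1.750000
ω = Δθ/dt = 1.750000/1.0 = 1.7500
R = −Δy/(cos θ' − cos θ) = -0.4286
v = R·ω = -0.4286·1.7500 = -0.7500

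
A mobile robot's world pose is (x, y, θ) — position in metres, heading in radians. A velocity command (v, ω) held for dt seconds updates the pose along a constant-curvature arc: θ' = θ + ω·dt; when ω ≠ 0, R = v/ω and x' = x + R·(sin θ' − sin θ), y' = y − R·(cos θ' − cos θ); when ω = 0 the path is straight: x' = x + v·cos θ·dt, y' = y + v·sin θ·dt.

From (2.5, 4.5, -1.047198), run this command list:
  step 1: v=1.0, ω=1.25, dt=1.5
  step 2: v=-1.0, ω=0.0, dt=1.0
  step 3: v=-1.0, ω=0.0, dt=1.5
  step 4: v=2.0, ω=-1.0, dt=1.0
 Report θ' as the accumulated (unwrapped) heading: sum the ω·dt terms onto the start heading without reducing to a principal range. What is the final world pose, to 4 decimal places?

step 1: θ'=0.8278 (R=0.8000) → pose (3.7820, 4.3588, 0.8278)
step 2: θ'=0.8278 (straight) → pose (3.1055, 3.6224, 0.8278)
step 3: θ'=0.8278 (straight) → pose (2.0907, 2.5177, 0.8278)
step 4: θ'=-0.1722 (R=-2.0000) → pose (3.9063, 3.1351, -0.1722)

(3.9063, 3.1351, -0.1722)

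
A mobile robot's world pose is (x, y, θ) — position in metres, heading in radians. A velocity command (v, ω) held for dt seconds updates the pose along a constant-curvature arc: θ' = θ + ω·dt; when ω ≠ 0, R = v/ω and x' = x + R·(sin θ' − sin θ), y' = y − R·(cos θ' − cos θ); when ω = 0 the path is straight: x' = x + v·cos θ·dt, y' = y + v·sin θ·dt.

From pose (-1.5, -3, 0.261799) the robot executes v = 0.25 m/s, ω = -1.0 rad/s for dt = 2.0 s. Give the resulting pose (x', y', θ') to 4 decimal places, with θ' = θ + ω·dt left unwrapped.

θ' = 0.2618 + -1.0·2.0 = -1.7382
R = v/ω = 0.25/-1.0 = -0.2500
x' = -1.5 + -0.2500·(sin -1.7382 − sin 0.2618) = -1.1888
y' = -3 − -0.2500·(cos -1.7382 − cos 0.2618) = -3.2831

(-1.1888, -3.2831, -1.7382)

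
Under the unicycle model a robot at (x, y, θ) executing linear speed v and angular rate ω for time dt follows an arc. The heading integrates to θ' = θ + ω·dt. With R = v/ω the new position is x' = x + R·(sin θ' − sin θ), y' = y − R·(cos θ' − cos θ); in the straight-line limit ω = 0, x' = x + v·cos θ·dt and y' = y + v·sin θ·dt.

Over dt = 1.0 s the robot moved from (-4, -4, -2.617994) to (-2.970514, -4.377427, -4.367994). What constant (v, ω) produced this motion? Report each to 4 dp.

Δθ = -4.367994 − -2.617994 = -1.750000
ω = Δθ/dt = -1.750000/1.0 = -1.7500
R = Δx/(sin θ' − sin θ) = 0.7143
v = R·ω = 0.7143·-1.7500 = -1.2500

v = -1.2500, ω = -1.7500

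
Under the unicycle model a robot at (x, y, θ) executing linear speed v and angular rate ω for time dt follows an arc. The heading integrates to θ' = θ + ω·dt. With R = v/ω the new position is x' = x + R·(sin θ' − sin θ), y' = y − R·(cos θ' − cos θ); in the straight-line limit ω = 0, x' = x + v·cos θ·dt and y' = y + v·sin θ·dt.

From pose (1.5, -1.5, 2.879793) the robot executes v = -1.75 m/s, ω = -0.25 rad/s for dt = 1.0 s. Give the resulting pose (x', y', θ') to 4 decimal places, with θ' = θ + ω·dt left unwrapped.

θ' = 2.8798 + -0.25·1.0 = 2.6298
R = v/ω = -1.75/-0.25 = 7.0000
x' = 1.5 + 7.0000·(sin 2.6298 − sin 2.8798) = 3.1165
y' = -1.5 − 7.0000·(cos 2.6298 − cos 2.8798) = -2.1584

(3.1165, -2.1584, 2.6298)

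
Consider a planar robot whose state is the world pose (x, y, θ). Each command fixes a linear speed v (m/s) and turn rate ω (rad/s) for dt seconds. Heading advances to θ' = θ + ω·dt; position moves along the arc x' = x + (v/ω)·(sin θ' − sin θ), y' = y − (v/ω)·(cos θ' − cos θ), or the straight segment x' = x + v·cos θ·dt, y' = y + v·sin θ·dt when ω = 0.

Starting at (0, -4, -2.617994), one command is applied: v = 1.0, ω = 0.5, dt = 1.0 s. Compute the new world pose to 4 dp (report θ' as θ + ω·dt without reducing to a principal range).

θ' = -2.6180 + 0.5·1.0 = -2.1180
R = v/ω = 1.0/0.5 = 2.0000
x' = 0 + 2.0000·(sin -2.1180 − sin -2.6180) = -0.7080
y' = -4 − 2.0000·(cos -2.1180 − cos -2.6180) = -4.6915

(-0.7080, -4.6915, -2.1180)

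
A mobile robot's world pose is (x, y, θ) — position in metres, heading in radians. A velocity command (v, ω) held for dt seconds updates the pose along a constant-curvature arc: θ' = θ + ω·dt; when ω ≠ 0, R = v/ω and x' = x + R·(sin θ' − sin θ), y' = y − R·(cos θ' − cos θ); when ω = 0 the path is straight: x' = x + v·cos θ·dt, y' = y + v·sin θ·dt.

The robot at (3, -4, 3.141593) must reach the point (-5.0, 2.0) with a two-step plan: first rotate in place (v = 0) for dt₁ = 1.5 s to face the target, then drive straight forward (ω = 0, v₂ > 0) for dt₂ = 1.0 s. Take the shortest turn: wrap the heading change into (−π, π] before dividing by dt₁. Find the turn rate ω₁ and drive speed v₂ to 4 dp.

heading to target = atan2(2−-4, -5−3) = 2.4981
Δθ = wrap(2.4981 − 3.1416) = -0.6435; ω₁ = Δθ/dt₁ = -0.4290
distance = √((-5−3)² + (2−-4)²) = 10.0000; v₂ = distance/dt₂ = 10.0000

ω₁ = -0.4290, v₂ = 10.0000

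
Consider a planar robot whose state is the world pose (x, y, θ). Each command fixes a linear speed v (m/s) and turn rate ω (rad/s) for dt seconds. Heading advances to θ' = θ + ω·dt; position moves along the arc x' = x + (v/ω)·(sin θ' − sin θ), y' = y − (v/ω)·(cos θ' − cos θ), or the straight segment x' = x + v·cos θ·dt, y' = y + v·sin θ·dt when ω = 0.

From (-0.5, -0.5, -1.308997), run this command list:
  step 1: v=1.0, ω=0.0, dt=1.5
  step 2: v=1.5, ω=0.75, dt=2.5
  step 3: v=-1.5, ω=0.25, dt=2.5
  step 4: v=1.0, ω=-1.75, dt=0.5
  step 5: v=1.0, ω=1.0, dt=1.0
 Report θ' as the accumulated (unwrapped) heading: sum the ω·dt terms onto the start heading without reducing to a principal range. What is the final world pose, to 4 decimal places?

step 1: θ'=-1.3090 (straight) → pose (-0.1118, -1.9489, -1.3090)
step 2: θ'=0.5660 (R=2.0000) → pose (2.8926, -3.1194, 0.5660)
step 3: θ'=1.1910 (R=-6.0000) → pose (0.5377, -5.9593, 1.1910)
step 4: θ'=0.3160 (R=-0.5714) → pose (0.8909, -5.6280, 0.3160)
step 5: θ'=1.3160 (R=1.0000) → pose (1.5478, -4.9296, 1.3160)

(1.5478, -4.9296, 1.3160)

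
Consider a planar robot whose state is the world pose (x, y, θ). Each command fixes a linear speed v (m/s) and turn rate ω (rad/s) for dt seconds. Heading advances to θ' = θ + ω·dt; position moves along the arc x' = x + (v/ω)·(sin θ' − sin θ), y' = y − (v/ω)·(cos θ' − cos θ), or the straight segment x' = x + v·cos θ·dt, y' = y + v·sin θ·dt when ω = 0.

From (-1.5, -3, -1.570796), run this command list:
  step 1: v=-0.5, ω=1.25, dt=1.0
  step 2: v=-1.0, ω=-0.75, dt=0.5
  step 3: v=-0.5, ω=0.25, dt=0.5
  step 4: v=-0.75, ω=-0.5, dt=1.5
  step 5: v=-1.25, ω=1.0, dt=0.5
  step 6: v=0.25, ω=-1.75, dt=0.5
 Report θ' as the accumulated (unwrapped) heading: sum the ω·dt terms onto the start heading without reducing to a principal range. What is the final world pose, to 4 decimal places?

(-3.3117, -0.9119, -1.6958)

step 1: θ'=-0.3208 (R=-0.4000) → pose (-1.7739, -2.6204, -0.3208)
step 2: θ'=-0.6958 (R=1.3333) → pose (-2.2081, -2.3785, -0.6958)
step 3: θ'=-0.5708 (R=-2.0000) → pose (-2.4095, -2.2306, -0.5708)
step 4: θ'=-1.3208 (R=1.5000) → pose (-3.0524, -1.3395, -1.3208)
step 5: θ'=-0.8208 (R=-1.2500) → pose (-3.3489, -0.7967, -0.8208)
step 6: θ'=-1.6958 (R=-0.1429) → pose (-3.3117, -0.9119, -1.6958)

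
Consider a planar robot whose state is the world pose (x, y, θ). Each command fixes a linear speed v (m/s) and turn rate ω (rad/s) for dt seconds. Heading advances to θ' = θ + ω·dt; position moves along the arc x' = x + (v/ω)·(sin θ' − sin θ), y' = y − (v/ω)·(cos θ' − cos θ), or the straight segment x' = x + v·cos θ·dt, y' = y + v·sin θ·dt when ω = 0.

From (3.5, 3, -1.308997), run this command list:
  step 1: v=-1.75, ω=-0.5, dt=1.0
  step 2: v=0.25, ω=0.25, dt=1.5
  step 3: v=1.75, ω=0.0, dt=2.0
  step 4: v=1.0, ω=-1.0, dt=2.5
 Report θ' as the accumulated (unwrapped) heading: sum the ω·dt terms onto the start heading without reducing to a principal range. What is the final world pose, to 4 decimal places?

(2.2353, 0.0536, -3.9340)

step 1: θ'=-1.8090 (R=3.5000) → pose (3.4796, 4.7317, -1.8090)
step 2: θ'=-1.4340 (R=1.0000) → pose (3.4607, 4.3594, -1.4340)
step 3: θ'=-1.4340 (straight) → pose (3.9380, 0.8921, -1.4340)
step 4: θ'=-3.9340 (R=-1.0000) → pose (2.2353, 0.0536, -3.9340)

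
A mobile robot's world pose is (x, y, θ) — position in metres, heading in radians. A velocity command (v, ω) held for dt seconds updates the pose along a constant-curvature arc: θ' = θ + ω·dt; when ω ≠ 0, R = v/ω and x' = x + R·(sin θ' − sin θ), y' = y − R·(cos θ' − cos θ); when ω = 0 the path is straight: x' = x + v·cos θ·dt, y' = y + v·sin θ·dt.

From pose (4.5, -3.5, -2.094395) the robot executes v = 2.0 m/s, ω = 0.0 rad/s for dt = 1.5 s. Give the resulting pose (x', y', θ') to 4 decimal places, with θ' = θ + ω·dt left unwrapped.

(3.0000, -6.0981, -2.0944)

θ' = -2.0944 + 0.0·1.5 = -2.0944
ω = 0 → straight: x' = 4.5 + 2.0·cos(-2.0944)·1.5 = 3.0000
y' = -3.5 + 2.0·sin(-2.0944)·1.5 = -6.0981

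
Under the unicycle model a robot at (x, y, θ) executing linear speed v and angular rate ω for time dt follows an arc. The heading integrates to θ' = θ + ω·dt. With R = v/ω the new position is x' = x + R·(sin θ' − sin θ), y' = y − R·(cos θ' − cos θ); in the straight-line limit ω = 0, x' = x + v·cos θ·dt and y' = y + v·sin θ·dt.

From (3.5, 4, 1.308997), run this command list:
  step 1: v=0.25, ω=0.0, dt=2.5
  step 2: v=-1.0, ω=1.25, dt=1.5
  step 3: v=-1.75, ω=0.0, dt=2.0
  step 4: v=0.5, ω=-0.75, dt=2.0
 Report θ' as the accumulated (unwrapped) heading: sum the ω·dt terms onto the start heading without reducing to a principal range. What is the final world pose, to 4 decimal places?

step 1: θ'=1.3090 (straight) → pose (3.6618, 4.6037, 1.3090)
step 2: θ'=3.1840 (R=-0.8000) → pose (4.4684, 3.5974, 3.1840)
step 3: θ'=3.1840 (straight) → pose (7.9653, 3.7457, 3.1840)
step 4: θ'=1.6840 (R=-0.6667) → pose (7.2746, 4.3365, 1.6840)

(7.2746, 4.3365, 1.6840)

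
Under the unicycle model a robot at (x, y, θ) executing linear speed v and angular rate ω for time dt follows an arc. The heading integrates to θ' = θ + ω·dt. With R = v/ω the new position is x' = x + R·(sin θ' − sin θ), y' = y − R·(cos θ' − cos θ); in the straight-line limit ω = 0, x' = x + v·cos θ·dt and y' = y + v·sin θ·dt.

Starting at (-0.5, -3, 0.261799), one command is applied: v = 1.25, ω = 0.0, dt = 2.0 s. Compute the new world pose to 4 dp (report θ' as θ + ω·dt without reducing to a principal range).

θ' = 0.2618 + 0.0·2.0 = 0.2618
ω = 0 → straight: x' = -0.5 + 1.25·cos(0.2618)·2.0 = 1.9148
y' = -3 + 1.25·sin(0.2618)·2.0 = -2.3530

(1.9148, -2.3530, 0.2618)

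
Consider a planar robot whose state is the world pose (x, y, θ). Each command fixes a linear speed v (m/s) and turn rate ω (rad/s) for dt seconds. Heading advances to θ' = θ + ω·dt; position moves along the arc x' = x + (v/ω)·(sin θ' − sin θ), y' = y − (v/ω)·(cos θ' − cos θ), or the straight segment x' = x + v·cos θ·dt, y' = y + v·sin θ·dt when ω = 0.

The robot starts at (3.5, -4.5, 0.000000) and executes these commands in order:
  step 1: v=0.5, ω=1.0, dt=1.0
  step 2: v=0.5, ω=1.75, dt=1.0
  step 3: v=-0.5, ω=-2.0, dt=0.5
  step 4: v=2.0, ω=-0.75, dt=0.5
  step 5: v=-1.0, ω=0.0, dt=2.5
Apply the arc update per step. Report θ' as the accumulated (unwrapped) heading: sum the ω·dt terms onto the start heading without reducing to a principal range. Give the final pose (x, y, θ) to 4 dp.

(3.4618, -5.4963, 1.3750)

step 1: θ'=1.0000 (R=0.5000) → pose (3.9207, -4.2702, 1.0000)
step 2: θ'=2.7500 (R=0.2857) → pose (3.7894, -3.8517, 2.7500)
step 3: θ'=1.7500 (R=0.2500) → pose (3.9399, -4.0382, 1.7500)
step 4: θ'=1.3750 (R=-2.6667) → pose (3.9482, -3.0441, 1.3750)
step 5: θ'=1.3750 (straight) → pose (3.4618, -5.4963, 1.3750)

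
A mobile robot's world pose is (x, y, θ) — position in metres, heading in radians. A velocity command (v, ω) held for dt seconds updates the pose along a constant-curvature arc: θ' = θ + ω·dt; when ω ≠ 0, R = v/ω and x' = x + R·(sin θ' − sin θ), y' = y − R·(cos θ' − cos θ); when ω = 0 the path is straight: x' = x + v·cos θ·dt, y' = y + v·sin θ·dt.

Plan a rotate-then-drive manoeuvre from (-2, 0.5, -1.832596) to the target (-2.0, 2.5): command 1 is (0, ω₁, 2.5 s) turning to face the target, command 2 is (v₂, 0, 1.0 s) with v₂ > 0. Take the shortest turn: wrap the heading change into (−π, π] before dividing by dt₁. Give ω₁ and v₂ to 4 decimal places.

heading to target = atan2(2.5−0.5, -2−-2) = 1.5708
Δθ = wrap(1.5708 − -1.8326) = -2.8798; ω₁ = Δθ/dt₁ = -1.1519
distance = √((-2−-2)² + (2.5−0.5)²) = 2.0000; v₂ = distance/dt₂ = 2.0000

ω₁ = -1.1519, v₂ = 2.0000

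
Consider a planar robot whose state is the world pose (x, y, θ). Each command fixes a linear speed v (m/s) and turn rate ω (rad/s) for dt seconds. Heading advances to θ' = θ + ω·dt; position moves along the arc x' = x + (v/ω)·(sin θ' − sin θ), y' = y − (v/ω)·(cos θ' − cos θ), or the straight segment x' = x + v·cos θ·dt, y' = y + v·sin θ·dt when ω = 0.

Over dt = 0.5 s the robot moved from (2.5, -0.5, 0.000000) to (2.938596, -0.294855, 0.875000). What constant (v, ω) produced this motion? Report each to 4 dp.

Δθ = 0.875000 − 0.000000 = 0.875000
ω = Δθ/dt = 0.875000/0.5 = 1.7500
R = Δx/(sin θ' − sin θ) = 0.5714
v = R·ω = 0.5714·1.7500 = 1.0000

v = 1.0000, ω = 1.7500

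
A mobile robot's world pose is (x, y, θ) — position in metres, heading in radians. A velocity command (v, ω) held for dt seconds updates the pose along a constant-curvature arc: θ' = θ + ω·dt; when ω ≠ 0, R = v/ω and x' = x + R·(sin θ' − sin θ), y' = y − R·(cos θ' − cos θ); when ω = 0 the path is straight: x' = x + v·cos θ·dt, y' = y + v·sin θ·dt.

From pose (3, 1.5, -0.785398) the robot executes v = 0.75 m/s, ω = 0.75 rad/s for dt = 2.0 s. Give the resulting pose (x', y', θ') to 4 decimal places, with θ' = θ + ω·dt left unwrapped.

(4.3624, 1.4518, 0.7146)

θ' = -0.7854 + 0.75·2.0 = 0.7146
R = v/ω = 0.75/0.75 = 1.0000
x' = 3 + 1.0000·(sin 0.7146 − sin -0.7854) = 4.3624
y' = 1.5 − 1.0000·(cos 0.7146 − cos -0.7854) = 1.4518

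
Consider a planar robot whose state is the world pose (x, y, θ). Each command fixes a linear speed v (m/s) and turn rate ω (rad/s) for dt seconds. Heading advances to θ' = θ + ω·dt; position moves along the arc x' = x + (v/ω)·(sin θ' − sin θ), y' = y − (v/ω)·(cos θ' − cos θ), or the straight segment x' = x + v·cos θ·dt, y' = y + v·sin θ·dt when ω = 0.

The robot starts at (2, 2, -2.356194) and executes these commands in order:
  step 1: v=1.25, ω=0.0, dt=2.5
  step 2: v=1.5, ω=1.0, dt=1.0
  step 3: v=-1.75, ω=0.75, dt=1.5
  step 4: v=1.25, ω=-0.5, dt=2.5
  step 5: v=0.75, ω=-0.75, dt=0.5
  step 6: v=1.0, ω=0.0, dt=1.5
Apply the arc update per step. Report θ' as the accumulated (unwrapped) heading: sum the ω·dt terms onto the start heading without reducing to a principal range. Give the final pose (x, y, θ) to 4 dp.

(-0.9014, -3.8356, -1.8562)

step 1: θ'=-2.3562 (straight) → pose (-0.2097, -0.2097, -2.3562)
step 2: θ'=-1.3562 (R=1.5000) → pose (-0.6146, -1.5898, -1.3562)
step 3: θ'=-0.2312 (R=-2.3333) → pose (-2.3598, 0.1845, -0.2312)
step 4: θ'=-1.4812 (R=-2.5000) → pose (-0.4427, -2.0252, -1.4812)
step 5: θ'=-1.8562 (R=-1.0000) → pose (-0.4791, -2.3963, -1.8562)
step 6: θ'=-1.8562 (straight) → pose (-0.9014, -3.8356, -1.8562)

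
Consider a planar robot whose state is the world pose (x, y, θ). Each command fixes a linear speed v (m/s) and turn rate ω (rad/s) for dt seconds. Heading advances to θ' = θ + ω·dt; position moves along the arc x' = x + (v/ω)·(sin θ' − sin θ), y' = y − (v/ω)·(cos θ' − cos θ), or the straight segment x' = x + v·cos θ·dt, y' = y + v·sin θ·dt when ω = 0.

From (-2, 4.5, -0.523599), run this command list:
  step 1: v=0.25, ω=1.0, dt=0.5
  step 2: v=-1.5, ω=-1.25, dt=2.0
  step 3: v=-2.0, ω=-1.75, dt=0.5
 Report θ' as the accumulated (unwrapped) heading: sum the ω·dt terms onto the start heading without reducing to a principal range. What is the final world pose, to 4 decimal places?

step 1: θ'=-0.0236 (R=0.2500) → pose (-1.8809, 4.4666, -0.0236)
step 2: θ'=-2.5236 (R=1.2000) → pose (-2.5479, 6.6443, -2.5236)
step 3: θ'=-3.3986 (R=1.1429) → pose (-1.5952, 6.8181, -3.3986)

(-1.5952, 6.8181, -3.3986)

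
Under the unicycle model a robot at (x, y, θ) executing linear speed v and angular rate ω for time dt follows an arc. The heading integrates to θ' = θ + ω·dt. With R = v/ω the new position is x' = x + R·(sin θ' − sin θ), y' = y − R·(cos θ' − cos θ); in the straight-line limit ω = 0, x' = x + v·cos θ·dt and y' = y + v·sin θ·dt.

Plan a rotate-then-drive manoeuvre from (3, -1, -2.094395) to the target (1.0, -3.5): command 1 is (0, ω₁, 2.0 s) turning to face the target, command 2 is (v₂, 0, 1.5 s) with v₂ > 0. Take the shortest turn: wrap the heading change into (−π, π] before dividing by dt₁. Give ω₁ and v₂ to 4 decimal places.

ω₁ = -0.0756, v₂ = 2.1344

heading to target = atan2(-3.5−-1, 1−3) = -2.2455
Δθ = wrap(-2.2455 − -2.0944) = -0.1511; ω₁ = Δθ/dt₁ = -0.0756
distance = √((1−3)² + (-3.5−-1)²) = 3.2016; v₂ = distance/dt₂ = 2.1344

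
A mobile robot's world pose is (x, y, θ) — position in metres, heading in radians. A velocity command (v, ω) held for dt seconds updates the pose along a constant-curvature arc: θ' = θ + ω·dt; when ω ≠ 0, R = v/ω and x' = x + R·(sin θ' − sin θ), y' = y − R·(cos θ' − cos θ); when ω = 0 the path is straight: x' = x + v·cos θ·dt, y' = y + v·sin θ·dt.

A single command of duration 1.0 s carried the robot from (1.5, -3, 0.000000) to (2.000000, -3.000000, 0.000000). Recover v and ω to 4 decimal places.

v = 0.5000, ω = 0.0000

Δθ = 0.000000 − 0.000000 = 0.000000
ω = Δθ/dt = 0.000000/1.0 = 0.0000
ω = 0 → v = (Δx·cos θ + Δy·sin θ)/dt = 0.5000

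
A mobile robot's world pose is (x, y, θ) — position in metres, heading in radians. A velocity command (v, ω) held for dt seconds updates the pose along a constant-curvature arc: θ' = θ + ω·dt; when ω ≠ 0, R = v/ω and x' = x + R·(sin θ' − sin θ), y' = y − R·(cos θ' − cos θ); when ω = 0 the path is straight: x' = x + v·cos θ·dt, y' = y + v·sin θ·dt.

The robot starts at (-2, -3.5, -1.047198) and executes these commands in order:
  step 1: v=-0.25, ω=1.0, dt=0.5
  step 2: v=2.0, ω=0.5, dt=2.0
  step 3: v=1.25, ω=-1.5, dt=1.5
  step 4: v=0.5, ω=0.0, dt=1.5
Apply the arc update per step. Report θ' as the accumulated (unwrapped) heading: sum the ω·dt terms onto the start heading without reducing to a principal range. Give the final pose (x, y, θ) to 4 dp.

(2.7530, -5.2597, -1.7972)

step 1: θ'=-0.5472 (R=-0.2500) → pose (-2.0864, -3.4115, -0.5472)
step 2: θ'=0.4528 (R=4.0000) → pose (1.7447, -3.5925, 0.4528)
step 3: θ'=-1.7972 (R=-0.8333) → pose (2.9213, -4.5289, -1.7972)
step 4: θ'=-1.7972 (straight) → pose (2.7530, -5.2597, -1.7972)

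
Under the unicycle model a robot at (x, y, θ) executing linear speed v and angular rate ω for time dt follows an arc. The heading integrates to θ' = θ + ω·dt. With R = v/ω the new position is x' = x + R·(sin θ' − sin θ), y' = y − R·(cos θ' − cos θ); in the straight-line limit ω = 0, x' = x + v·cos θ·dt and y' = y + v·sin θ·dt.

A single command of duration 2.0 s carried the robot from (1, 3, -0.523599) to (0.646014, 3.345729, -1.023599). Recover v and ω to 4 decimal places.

v = -0.2500, ω = -0.2500

Δθ = -1.023599 − -0.523599 = -0.500000
ω = Δθ/dt = -0.500000/2.0 = -0.2500
R = Δx/(sin θ' − sin θ) = 1.0000
v = R·ω = 1.0000·-0.2500 = -0.2500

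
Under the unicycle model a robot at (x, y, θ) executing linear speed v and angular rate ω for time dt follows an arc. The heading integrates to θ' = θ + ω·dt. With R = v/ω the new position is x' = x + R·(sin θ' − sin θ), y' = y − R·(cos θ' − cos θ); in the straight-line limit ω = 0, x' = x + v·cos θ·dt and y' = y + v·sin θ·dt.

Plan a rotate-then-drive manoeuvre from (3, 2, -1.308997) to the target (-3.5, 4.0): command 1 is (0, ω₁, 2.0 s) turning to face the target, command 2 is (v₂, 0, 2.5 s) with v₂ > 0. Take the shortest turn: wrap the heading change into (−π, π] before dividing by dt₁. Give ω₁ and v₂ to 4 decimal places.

heading to target = atan2(4−2, -3.5−3) = 2.8431
Δθ = wrap(2.8431 − -1.3090) = -2.1311; ω₁ = Δθ/dt₁ = -1.0655
distance = √((-3.5−3)² + (4−2)²) = 6.8007; v₂ = distance/dt₂ = 2.7203

ω₁ = -1.0655, v₂ = 2.7203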